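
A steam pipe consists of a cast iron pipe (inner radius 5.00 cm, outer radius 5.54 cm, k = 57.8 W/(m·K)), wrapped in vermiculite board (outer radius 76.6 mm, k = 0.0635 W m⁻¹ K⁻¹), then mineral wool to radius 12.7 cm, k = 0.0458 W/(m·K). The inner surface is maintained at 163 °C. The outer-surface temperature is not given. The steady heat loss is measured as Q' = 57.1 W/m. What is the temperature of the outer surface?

T_out = 16.3 °C

Series resistances:
  R'_cast iron = ln(0.0554/0.0500)/(2πk) = 0.1026/(2π·57.8) = 2.824×10^-4 m·K/W
  R'_vermiculite board = ln(0.0766/0.0554)/(2πk) = 0.3240/(2π·0.0635) = 0.8121 m·K/W
  R'_mineral wool = ln(0.127/0.0766)/(2πk) = 0.5056/(2π·0.0458) = 1.757 m·K/W
ΣR = 2.569 m·K/W
ΔT = Q'·ΣR = 57.1 × 2.569 = 146.7 K
Heat flows outward, so T_out = T_in − ΔT = 163 − 146.7 = 16.3 °C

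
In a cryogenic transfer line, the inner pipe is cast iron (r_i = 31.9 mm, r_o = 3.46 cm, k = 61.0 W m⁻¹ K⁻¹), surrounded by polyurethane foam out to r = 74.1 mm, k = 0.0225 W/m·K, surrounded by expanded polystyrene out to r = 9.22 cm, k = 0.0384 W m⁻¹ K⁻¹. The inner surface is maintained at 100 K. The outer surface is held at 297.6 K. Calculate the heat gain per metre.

Resistance network (inner→outer):
  R'_cast iron = ln(0.0346/0.0319)/(2πk) = 0.08125/(2π·61.0) = 2.120×10^-4 m·K/W
  R'_polyurethane foam = ln(0.0741/0.0346)/(2πk) = 0.7616/(2π·0.0225) = 5.387 m·K/W
  R'_expanded polystyrene = ln(0.0922/0.0741)/(2πk) = 0.2185/(2π·0.0384) = 0.9058 m·K/W
ΣR = 2.120×10^-4 + 5.387 + 0.9058 = 6.293 m·K/W
Q' = ΔT/ΣR = (100 K − 297.6 K)/6.293 = -31.4 W/m
(Negative Q' ⇒ heat flows inward; heat gain = 31.4 W/m.)

Q' = 31.4 W/m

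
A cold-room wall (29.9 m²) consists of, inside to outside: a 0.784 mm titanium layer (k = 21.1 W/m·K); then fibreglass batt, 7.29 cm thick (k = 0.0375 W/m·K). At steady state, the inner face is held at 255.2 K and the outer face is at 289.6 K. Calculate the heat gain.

Q = 529 W

Resistance network (inner→outer):
  R_titanium = L/(kA) = 7.84×10^-4/(21.1·29.9) = 1.243×10^-6 K/W
  R_fibreglass batt = L/(kA) = 0.0729/(0.0375·29.9) = 0.06502 K/W
ΣR = 1.243×10^-6 + 0.06502 = 0.06502 K/W
Q = ΔT/ΣR = (255.2 K − 289.6 K)/0.06502 = -529 W
(Negative Q ⇒ heat flows inward; heat gain = 529 W.)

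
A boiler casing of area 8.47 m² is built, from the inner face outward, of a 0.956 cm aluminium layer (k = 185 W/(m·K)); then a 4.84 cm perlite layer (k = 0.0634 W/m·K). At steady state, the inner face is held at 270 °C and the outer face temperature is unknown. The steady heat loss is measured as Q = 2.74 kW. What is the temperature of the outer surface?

T_out = 23.0 °C

Series resistances:
  R_aluminium = L/(kA) = 0.00956/(185·8.47) = 6.101×10^-6 K/W
  R_perlite = L/(kA) = 0.0484/(0.0634·8.47) = 0.09013 K/W
ΣR = 0.09014 K/W
ΔT = Q·ΣR = 2740 × 0.09014 = 247.0 K
Heat flows outward, so T_out = T_in − ΔT = 270 − 247.0 = 23.0 °C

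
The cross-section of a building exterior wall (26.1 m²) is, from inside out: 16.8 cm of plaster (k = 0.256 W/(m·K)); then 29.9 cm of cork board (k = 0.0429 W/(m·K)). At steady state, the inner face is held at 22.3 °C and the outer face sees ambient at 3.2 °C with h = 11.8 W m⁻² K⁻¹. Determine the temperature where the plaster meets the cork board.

T = 20.7 °C

Treat each layer as a resistance in series:
  R_plaster = L/(kA) = 0.168/(0.256·26.1) = 0.02514 K/W
  R_cork board = L/(kA) = 0.299/(0.0429·26.1) = 0.2670 K/W
  R_conv,out = 1/(hA) = 1/(11.8·26.1) = 0.003247 K/W
ΣR = 0.02514 + 0.2670 + 0.003247 = 0.2954 K/W
Q = ΔT/ΣR = (22.3 °C − 3.2 °C)/0.2954 = 64.66 W
From the inner boundary to the plaster/cork board interface, ΣR_partial = 0.02514 K/W.
T_interface = T_in − Q·ΣR_partial = 22.3 °C − (64.66)(0.02514) = 20.7 °C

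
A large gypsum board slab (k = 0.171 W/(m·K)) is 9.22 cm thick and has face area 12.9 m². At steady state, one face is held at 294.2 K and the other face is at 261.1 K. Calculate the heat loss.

Q = 792 W

Q = kA·ΔT/L = 0.171 × 12.9 × |294.2 K − 261.1 K| / 0.0922 = 792 W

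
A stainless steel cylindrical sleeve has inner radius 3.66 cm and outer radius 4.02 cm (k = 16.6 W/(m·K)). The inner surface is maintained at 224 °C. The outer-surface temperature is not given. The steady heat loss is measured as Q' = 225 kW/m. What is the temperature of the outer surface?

T_out = 21.6 °C

Series resistances:
  R'_stainless steel = ln(0.0402/0.0366)/(2πk) = 0.09382/(2π·16.6) = 8.995×10^-4 m·K/W
ΣR = 8.995×10^-4 m·K/W
ΔT = Q'·ΣR = 2.25×10^5 × 8.995×10^-4 = 202.4 K
Heat flows outward, so T_out = T_in − ΔT = 224 − 202.4 = 21.6 °C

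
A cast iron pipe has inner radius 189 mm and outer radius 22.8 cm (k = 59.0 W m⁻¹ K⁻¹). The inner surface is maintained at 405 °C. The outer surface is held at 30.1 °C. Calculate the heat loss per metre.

Q' = 741 kW/m

Q' = 2πk·ΔT/ln(r₂/r₁) = 2π × 59.0 × 374.9 / ln(0.228/0.189) = 7.41×10^5 W/m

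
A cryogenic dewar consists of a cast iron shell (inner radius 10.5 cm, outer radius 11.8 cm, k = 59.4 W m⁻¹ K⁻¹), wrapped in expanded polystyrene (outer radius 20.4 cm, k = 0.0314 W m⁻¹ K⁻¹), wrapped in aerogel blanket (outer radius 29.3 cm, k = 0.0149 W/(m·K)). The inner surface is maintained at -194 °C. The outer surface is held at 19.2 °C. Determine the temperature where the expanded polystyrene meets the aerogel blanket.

Treat each layer as a resistance in series:
  R_cast iron = (1/0.105 − 1/0.118)/(4πk) = 1.049/(4π·59.4) = 0.001406 K/W
  R_expanded polystyrene = (1/0.118 − 1/0.204)/(4πk) = 3.573/(4π·0.0314) = 9.054 K/W
  R_aerogel blanket = (1/0.204 − 1/0.293)/(4πk) = 1.489/(4π·0.0149) = 7.952 K/W
ΣR = 0.001406 + 9.054 + 7.952 = 17.01 K/W
Q = ΔT/ΣR = (-194 °C − 19.2 °C)/17.01 = -12.53 W
From the inner boundary to the expanded polystyrene/aerogel blanket interface, ΣR_partial = 9.055 K/W.
T_interface = T_in − Q·ΣR_partial = -194 °C − (-12.53)(9.055) = -80.5 °C

T = -80.5 °C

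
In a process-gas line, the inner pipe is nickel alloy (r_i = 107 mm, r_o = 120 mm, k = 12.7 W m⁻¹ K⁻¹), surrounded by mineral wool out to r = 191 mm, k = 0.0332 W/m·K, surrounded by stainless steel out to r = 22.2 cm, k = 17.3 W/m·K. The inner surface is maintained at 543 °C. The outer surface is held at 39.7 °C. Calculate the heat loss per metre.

Q' = 226 W/m

Series thermal resistances, inner to outer:
  R'_nickel alloy = ln(0.120/0.107)/(2πk) = 0.1147/(2π·12.7) = 0.001437 m·K/W
  R'_mineral wool = ln(0.191/0.120)/(2πk) = 0.4648/(2π·0.0332) = 2.228 m·K/W
  R'_stainless steel = ln(0.222/0.191)/(2πk) = 0.1504/(2π·17.3) = 0.001384 m·K/W
ΣR = 0.001437 + 2.228 + 0.001384 = 2.231 m·K/W
Q' = ΔT/ΣR = (543 °C − 39.7 °C)/2.231 = 226 W/m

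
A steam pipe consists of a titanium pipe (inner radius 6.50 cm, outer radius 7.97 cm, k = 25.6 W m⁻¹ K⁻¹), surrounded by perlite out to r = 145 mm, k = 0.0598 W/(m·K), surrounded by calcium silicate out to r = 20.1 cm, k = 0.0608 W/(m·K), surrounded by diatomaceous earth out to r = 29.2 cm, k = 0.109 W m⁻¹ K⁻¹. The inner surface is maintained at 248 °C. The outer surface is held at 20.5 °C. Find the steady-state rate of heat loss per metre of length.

Resistance network (inner→outer):
  R'_titanium = ln(0.0797/0.0650)/(2πk) = 0.2039/(2π·25.6) = 0.001268 m·K/W
  R'_perlite = ln(0.145/0.0797)/(2πk) = 0.5985/(2π·0.0598) = 1.593 m·K/W
  R'_calcium silicate = ln(0.201/0.145)/(2πk) = 0.3266/(2π·0.0608) = 0.8549 m·K/W
  R'_diatomaceous earth = ln(0.292/0.201)/(2πk) = 0.3734/(2π·0.109) = 0.5453 m·K/W
ΣR = 0.001268 + 1.593 + 0.8549 + 0.5453 = 2.994 m·K/W
Q' = ΔT/ΣR = (248 °C − 20.5 °C)/2.994 = 76.0 W/m

Q' = 76.0 W/m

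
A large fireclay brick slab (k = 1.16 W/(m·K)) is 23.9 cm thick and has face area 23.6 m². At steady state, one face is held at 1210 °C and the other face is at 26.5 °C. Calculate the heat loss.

Q = kA·ΔT/L = 1.16 × 23.6 × |1210 °C − 26.5 °C| / 0.239 = 1.36×10^5 W

Q = 136 kW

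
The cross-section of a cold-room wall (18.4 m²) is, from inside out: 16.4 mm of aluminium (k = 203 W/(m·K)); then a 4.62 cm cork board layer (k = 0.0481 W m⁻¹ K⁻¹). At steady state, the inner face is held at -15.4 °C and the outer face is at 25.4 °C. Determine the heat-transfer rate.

Series thermal resistances, inner to outer:
  R_aluminium = L/(kA) = 0.0164/(203·18.4) = 4.391×10^-6 K/W
  R_cork board = L/(kA) = 0.0462/(0.0481·18.4) = 0.05220 K/W
ΣR = 4.391×10^-6 + 0.05220 = 0.05220 K/W
Q = ΔT/ΣR = (-15.4 °C − 25.4 °C)/0.05220 = -782 W
(Negative Q ⇒ heat flows inward; heat gain = 782 W.)

Q = 782 W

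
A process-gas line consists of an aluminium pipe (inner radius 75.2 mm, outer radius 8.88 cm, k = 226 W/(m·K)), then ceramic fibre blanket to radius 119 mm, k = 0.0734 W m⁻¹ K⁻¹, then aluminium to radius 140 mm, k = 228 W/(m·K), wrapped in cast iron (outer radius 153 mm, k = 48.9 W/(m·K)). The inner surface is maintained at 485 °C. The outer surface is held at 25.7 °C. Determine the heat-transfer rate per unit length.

Q' = 723 W/m

Treat each layer as a resistance in series:
  R'_aluminium = ln(0.0888/0.0752)/(2πk) = 0.1662/(2π·226) = 1.171×10^-4 m·K/W
  R'_ceramic fibre blanket = ln(0.119/0.0888)/(2πk) = 0.2927/(2π·0.0734) = 0.6347 m·K/W
  R'_aluminium = ln(0.140/0.119)/(2πk) = 0.1625/(2π·228) = 1.134×10^-4 m·K/W
  R'_cast iron = ln(0.153/0.140)/(2πk) = 0.08880/(2π·48.9) = 2.890×10^-4 m·K/W
ΣR = 1.171×10^-4 + 0.6347 + 1.134×10^-4 + 2.890×10^-4 = 0.6352 m·K/W
Q' = ΔT/ΣR = (485 °C − 25.7 °C)/0.6352 = 723 W/m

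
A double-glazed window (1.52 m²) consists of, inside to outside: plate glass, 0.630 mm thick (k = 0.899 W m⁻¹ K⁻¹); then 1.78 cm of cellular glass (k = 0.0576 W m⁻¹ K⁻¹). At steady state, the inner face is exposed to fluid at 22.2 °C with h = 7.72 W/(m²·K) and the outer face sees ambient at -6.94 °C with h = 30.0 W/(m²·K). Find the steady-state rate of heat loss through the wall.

Q = 93.7 W

Resistance network (inner→outer):
  R_conv,in = 1/(hA) = 1/(7.72·1.52) = 0.08522 K/W
  R_plate glass = L/(kA) = 6.30×10^-4/(0.899·1.52) = 4.610×10^-4 K/W
  R_cellular glass = L/(kA) = 0.0178/(0.0576·1.52) = 0.2033 K/W
  R_conv,out = 1/(hA) = 1/(30.0·1.52) = 0.02193 K/W
ΣR = 0.08522 + 4.610×10^-4 + 0.2033 + 0.02193 = 0.3109 K/W
Q = ΔT/ΣR = (22.2 °C − -6.94 °C)/0.3109 = 93.7 W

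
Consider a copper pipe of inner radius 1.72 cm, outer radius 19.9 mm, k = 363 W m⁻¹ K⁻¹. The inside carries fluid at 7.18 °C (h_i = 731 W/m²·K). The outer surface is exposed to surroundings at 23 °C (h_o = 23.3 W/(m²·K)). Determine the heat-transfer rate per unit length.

Q' = 44.4 W/m

Treat each layer as a resistance in series:
  R'_conv,in = 1/(2πr h) = 1/(2π·0.0172·731) = 0.01266 m·K/W
  R'_copper = ln(0.0199/0.0172)/(2πk) = 0.1458/(2π·363) = 6.393×10^-5 m·K/W
  R'_conv,out = 1/(2πr h) = 1/(2π·0.0199·23.3) = 0.3433 m·K/W
ΣR = 0.01266 + 6.393×10^-5 + 0.3433 = 0.3560 m·K/W
Q' = ΔT/ΣR = (7.18 °C − 23 °C)/0.3560 = -44.4 W/m
(Negative Q' ⇒ heat flows inward; heat gain = 44.4 W/m.)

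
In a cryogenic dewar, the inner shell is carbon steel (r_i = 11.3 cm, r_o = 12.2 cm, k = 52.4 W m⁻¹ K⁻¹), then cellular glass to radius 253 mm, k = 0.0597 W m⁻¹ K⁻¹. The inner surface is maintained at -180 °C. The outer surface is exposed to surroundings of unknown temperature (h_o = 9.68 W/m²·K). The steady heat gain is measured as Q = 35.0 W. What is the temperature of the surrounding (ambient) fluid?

Sum the resistances:
  R_carbon steel = (1/0.113 − 1/0.122)/(4πk) = 0.6528/(4π·52.4) = 9.914×10^-4 K/W
  R_cellular glass = (1/0.122 − 1/0.253)/(4πk) = 4.244/(4π·0.0597) = 5.657 K/W
  R_conv,out = 1/(4πr²h) = 1/(4π·0.253²·9.68) = 0.1284 K/W
ΣR = 5.787 K/W
ΔT = Q·ΣR = 35.0 × 5.787 = 202.5 K
Heat flows inward, so T_out = T_in + ΔT = -180 + 202.5 = 22.5 °C

T_out = 22.5 °C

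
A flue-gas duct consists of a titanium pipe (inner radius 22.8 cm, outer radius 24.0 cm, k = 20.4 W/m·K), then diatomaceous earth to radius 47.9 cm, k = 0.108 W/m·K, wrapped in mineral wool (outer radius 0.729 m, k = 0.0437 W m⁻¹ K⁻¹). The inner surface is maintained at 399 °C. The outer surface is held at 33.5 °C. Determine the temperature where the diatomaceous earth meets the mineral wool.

Treat each layer as a resistance in series:
  R'_titanium = ln(0.240/0.228)/(2πk) = 0.05129/(2π·20.4) = 4.002×10^-4 m·K/W
  R'_diatomaceous earth = ln(0.479/0.240)/(2πk) = 0.6911/(2π·0.108) = 1.018 m·K/W
  R'_mineral wool = ln(0.729/0.479)/(2πk) = 0.4200/(2π·0.0437) = 1.530 m·K/W
ΣR = 4.002×10^-4 + 1.018 + 1.530 = 2.548 m·K/W
Q' = ΔT/ΣR = (399 °C − 33.5 °C)/2.548 = 143.4 W/m
From the inner boundary to the diatomaceous earth/mineral wool interface, ΣR_partial = 1.018 m·K/W.
T_interface = T_in − Q'·ΣR_partial = 399 °C − (143.4)(1.018) = 253 °C

T = 253 °C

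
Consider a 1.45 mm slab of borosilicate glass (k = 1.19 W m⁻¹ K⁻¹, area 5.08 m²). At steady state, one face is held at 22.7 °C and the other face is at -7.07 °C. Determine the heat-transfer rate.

Q = kA·ΔT/L = 1.19 × 5.08 × |22.7 °C − -7.07 °C| / 0.00145 = 1.24×10^5 W

Q = 124 kW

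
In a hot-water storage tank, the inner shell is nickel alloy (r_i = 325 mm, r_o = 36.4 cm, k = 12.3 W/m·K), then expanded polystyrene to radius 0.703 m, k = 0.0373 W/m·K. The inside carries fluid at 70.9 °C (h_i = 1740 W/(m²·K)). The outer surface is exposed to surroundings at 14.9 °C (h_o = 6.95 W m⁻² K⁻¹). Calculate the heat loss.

Q = 19.6 W

Treat each layer as a resistance in series:
  R_conv,in = 1/(4πr²h) = 1/(4π·0.325²·1740) = 4.330×10^-4 K/W
  R_nickel alloy = (1/0.325 − 1/0.364)/(4πk) = 0.3297/(4π·12.3) = 0.002133 K/W
  R_expanded polystyrene = (1/0.364 − 1/0.703)/(4πk) = 1.325/(4π·0.0373) = 2.826 K/W
  R_conv,out = 1/(4πr²h) = 1/(4π·0.703²·6.95) = 0.02317 K/W
ΣR = 4.330×10^-4 + 0.002133 + 2.826 + 0.02317 = 2.852 K/W
Q = ΔT/ΣR = (70.9 °C − 14.9 °C)/2.852 = 19.6 W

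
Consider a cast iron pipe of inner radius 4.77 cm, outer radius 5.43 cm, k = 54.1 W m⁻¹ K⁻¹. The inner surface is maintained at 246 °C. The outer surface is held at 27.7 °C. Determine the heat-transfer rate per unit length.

Q' = 5.73×10^5 W/m

Q' = 2πk·ΔT/ln(r₂/r₁) = 2π × 54.1 × 218.3 / ln(0.0543/0.0477) = 5.73×10^5 W/m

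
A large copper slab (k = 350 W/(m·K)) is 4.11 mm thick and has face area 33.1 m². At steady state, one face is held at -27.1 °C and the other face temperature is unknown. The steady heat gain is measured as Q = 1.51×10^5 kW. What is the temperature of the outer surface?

Sum the resistances:
  R_copper = L/(kA) = 0.00411/(350·33.1) = 3.548×10^-7 K/W
ΣR = 3.548×10^-7 K/W
ΔT = Q·ΣR = 1.51×10^8 × 3.548×10^-7 = 53.57 K
Heat flows inward, so T_out = T_in + ΔT = -27.1 + 53.57 = 26.5 °C

T_out = 26.5 °C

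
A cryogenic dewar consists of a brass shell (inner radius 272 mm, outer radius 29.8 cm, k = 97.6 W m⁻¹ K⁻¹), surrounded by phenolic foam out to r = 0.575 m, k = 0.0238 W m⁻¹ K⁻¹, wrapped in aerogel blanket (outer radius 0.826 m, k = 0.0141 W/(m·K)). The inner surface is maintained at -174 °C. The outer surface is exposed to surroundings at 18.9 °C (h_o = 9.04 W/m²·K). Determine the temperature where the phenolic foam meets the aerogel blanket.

T = -49.9 °C

Resistance network (inner→outer):
  R_brass = (1/0.272 − 1/0.298)/(4πk) = 0.3208/(4π·97.6) = 2.615×10^-4 K/W
  R_phenolic foam = (1/0.298 − 1/0.575)/(4πk) = 1.617/(4π·0.0238) = 5.405 K/W
  R_aerogel blanket = (1/0.575 − 1/0.826)/(4πk) = 0.5285/(4π·0.0141) = 2.983 K/W
  R_conv,out = 1/(4πr²h) = 1/(4π·0.826²·9.04) = 0.01290 K/W
ΣR = 2.615×10^-4 + 5.405 + 2.983 + 0.01290 = 8.401 K/W
Q = ΔT/ΣR = (-174 °C − 18.9 °C)/8.401 = -22.96 W
From the inner boundary to the phenolic foam/aerogel blanket interface, ΣR_partial = 5.405 K/W.
T_interface = T_in − Q·ΣR_partial = -174 °C − (-22.96)(5.405) = -49.9 °C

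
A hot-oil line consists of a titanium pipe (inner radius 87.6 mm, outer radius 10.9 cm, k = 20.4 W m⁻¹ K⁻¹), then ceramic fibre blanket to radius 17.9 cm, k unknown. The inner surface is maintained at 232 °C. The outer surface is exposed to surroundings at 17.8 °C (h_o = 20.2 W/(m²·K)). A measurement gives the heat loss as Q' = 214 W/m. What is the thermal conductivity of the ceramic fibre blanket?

ΣR = ΔT/Q' = |232 − 17.8|/214 = 1.001 m·K/W
Known resistances:
  R'_titanium = ln(0.109/0.0876)/(2πk) = 0.2186/(2π·20.4) = 0.001705 m·K/W
  R'_conv,out = 1/(2πr h) = 1/(2π·0.179·20.2) = 0.04402 m·K/W
R_ceramic fibre blanket = ΣR − ΣR_known = 1.001 − 0.04572 = 0.9553 m·K/W
ln(r₂/r₁)/(2πk) = 0.9553 ⇒ k = 0.4960/(2π·0.9553) = 0.0826 W/m·K

k = 0.0826 W/m·K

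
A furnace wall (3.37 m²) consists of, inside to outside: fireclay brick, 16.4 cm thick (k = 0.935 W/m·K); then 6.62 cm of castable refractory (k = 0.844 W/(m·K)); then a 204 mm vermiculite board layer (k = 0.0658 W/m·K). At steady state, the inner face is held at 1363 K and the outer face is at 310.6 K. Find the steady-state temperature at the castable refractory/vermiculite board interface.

T = 1283 K

Series thermal resistances, inner to outer:
  R_fireclay brick = L/(kA) = 0.164/(0.935·3.37) = 0.05205 K/W
  R_castable refractory = L/(kA) = 0.0662/(0.844·3.37) = 0.02327 K/W
  R_vermiculite board = L/(kA) = 0.204/(0.0658·3.37) = 0.9200 K/W
ΣR = 0.05205 + 0.02327 + 0.9200 = 0.9953 K/W
Q = ΔT/ΣR = (1363 K − 310.6 K)/0.9953 = 1057 W
From the inner boundary to the castable refractory/vermiculite board interface, ΣR_partial = 0.07532 K/W.
T_interface = T_in − Q·ΣR_partial = 1363 K − (1057)(0.07532) = 1283 K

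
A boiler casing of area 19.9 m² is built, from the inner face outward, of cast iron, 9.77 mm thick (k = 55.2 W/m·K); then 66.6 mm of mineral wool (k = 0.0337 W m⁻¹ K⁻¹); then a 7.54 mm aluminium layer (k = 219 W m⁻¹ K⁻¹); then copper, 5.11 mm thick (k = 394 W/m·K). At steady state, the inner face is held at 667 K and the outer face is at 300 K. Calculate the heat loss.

Q = 3700 W

Resistance network (inner→outer):
  R_cast iron = L/(kA) = 0.00977/(55.2·19.9) = 8.894×10^-6 K/W
  R_mineral wool = L/(kA) = 0.0666/(0.0337·19.9) = 0.09931 K/W
  R_aluminium = L/(kA) = 0.00754/(219·19.9) = 1.730×10^-6 K/W
  R_copper = L/(kA) = 0.00511/(394·19.9) = 6.517×10^-7 K/W
ΣR = 8.894×10^-6 + 0.09931 + 1.730×10^-6 + 6.517×10^-7 = 0.09932 K/W
Q = ΔT/ΣR = (667 K − 300 K)/0.09932 = 3700 W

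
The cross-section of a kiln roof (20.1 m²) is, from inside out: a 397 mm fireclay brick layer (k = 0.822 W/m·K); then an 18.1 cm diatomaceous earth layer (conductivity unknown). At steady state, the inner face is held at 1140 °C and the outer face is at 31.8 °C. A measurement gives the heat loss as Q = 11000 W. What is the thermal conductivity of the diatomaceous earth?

k = 0.117 W/m·K

ΣR = ΔT/Q = |1140 − 31.8|/11000 = 0.1007 K/W
Known resistances:
  R_fireclay brick = L/(kA) = 0.397/(0.822·20.1) = 0.02403 K/W
R_diatomaceous earth = ΣR − ΣR_known = 0.1007 − 0.02403 = 0.07667 K/W
L/(kA) = 0.07667 ⇒ k = 0.181/(0.07667·20.1) = 0.117 W/m·K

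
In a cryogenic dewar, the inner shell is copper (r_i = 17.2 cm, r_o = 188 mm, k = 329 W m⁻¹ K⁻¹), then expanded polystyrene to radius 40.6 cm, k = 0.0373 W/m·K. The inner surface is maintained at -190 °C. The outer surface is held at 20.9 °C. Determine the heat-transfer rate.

Treat each layer as a resistance in series:
  R_copper = (1/0.172 − 1/0.188)/(4πk) = 0.4948/(4π·329) = 1.197×10^-4 K/W
  R_expanded polystyrene = (1/0.188 − 1/0.406)/(4πk) = 2.856/(4π·0.0373) = 6.093 K/W
ΣR = 1.197×10^-4 + 6.093 = 6.093 K/W
Q = ΔT/ΣR = (-190 °C − 20.9 °C)/6.093 = -34.6 W
(Negative Q ⇒ heat flows inward; heat gain = 34.6 W.)

Q = 34.6 W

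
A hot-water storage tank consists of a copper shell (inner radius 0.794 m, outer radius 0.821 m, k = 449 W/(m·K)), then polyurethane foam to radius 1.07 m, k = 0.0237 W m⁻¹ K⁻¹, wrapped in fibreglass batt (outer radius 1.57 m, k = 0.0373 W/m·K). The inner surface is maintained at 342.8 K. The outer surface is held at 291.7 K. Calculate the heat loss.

Resistance network (inner→outer):
  R_copper = (1/0.794 − 1/0.821)/(4πk) = 0.04142/(4π·449) = 7.341×10^-6 K/W
  R_polyurethane foam = (1/0.821 − 1/1.07)/(4πk) = 0.2834/(4π·0.0237) = 0.9517 K/W
  R_fibreglass batt = (1/1.07 − 1/1.57)/(4πk) = 0.2976/(4π·0.0373) = 0.6350 K/W
ΣR = 7.341×10^-6 + 0.9517 + 0.6350 = 1.587 K/W
Q = ΔT/ΣR = (342.8 K − 291.7 K)/1.587 = 32.2 W

Q = 32.2 W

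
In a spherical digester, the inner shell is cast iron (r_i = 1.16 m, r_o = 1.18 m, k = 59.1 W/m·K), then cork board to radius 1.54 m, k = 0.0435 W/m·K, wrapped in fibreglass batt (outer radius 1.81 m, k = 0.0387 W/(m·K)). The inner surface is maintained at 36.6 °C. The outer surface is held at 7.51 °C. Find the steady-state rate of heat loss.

Q = 51.8 W

Resistance network (inner→outer):
  R_cast iron = (1/1.16 − 1/1.18)/(4πk) = 0.01461/(4π·59.1) = 1.967×10^-5 K/W
  R_cork board = (1/1.18 − 1/1.54)/(4πk) = 0.1981/(4π·0.0435) = 0.3624 K/W
  R_fibreglass batt = (1/1.54 − 1/1.81)/(4πk) = 0.09686/(4π·0.0387) = 0.1992 K/W
ΣR = 1.967×10^-5 + 0.3624 + 0.1992 = 0.5616 K/W
Q = ΔT/ΣR = (36.6 °C − 7.51 °C)/0.5616 = 51.8 W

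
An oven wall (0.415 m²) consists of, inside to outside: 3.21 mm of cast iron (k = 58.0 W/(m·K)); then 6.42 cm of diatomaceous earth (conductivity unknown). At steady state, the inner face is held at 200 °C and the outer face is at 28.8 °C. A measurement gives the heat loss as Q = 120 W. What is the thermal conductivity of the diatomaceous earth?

ΣR = ΔT/Q = |200 − 28.8|/120 = 1.427 K/W
Known resistances:
  R_cast iron = L/(kA) = 0.00321/(58.0·0.415) = 1.334×10^-4 K/W
R_diatomaceous earth = ΣR − ΣR_known = 1.427 − 1.334×10^-4 = 1.427 K/W
L/(kA) = 1.427 ⇒ k = 0.0642/(1.427·0.415) = 0.108 W/m·K

k = 0.108 W/m·K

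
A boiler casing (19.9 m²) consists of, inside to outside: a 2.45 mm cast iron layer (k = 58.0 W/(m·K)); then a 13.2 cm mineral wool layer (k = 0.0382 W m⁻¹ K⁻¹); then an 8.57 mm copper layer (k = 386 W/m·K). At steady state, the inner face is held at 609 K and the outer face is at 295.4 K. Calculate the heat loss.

Q = 1810 W

Resistance network (inner→outer):
  R_cast iron = L/(kA) = 0.00245/(58.0·19.9) = 2.123×10^-6 K/W
  R_mineral wool = L/(kA) = 0.132/(0.0382·19.9) = 0.1736 K/W
  R_copper = L/(kA) = 0.00857/(386·19.9) = 1.116×10^-6 K/W
ΣR = 2.123×10^-6 + 0.1736 + 1.116×10^-6 = 0.1736 K/W
Q = ΔT/ΣR = (609 K − 295.4 K)/0.1736 = 1810 W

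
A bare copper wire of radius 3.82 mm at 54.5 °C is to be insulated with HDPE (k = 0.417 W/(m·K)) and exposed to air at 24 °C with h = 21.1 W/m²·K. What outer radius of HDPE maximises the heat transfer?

r_cr = 1.98 cm

For a cylinder, r_cr = k_ins/h = 0.417/21.1 = 0.0198 m = 1.98 cm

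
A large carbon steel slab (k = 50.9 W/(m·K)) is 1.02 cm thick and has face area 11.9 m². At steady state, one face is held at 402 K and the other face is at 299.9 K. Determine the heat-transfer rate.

Q = 6060 kW

Q = kA·ΔT/L = 50.9 × 11.9 × |402 K − 299.9 K| / 0.0102 = 6.06×10^6 W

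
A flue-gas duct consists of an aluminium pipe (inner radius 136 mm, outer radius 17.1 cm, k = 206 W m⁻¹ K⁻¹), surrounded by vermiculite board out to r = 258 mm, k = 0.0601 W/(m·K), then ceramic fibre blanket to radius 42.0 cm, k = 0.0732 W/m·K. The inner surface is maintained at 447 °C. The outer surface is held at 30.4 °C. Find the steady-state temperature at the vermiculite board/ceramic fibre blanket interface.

T = 236 °C

Resistance network (inner→outer):
  R'_aluminium = ln(0.171/0.136)/(2πk) = 0.2290/(2π·206) = 1.769×10^-4 m·K/W
  R'_vermiculite board = ln(0.258/0.171)/(2πk) = 0.4113/(2π·0.0601) = 1.089 m·K/W
  R'_ceramic fibre blanket = ln(0.420/0.258)/(2πk) = 0.4873/(2π·0.0732) = 1.060 m·K/W
ΣR = 1.769×10^-4 + 1.089 + 1.060 = 2.149 m·K/W
Q' = ΔT/ΣR = (447 °C − 30.4 °C)/2.149 = 193.9 W/m
From the inner boundary to the vermiculite board/ceramic fibre blanket interface, ΣR_partial = 1.089 m·K/W.
T_interface = T_in − Q'·ΣR_partial = 447 °C − (193.9)(1.089) = 236 °C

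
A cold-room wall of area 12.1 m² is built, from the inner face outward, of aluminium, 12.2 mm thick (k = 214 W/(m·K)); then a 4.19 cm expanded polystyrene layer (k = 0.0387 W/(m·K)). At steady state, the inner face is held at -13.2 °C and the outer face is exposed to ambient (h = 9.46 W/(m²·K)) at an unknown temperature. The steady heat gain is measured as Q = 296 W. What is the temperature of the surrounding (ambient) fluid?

Sum the resistances:
  R_aluminium = L/(kA) = 0.0122/(214·12.1) = 4.712×10^-6 K/W
  R_expanded polystyrene = L/(kA) = 0.0419/(0.0387·12.1) = 0.08948 K/W
  R_conv,out = 1/(hA) = 1/(9.46·12.1) = 0.008736 K/W
ΣR = 0.09822 K/W
ΔT = Q·ΣR = 296 × 0.09822 = 29.07 K
Heat flows inward, so T_out = T_in + ΔT = -13.2 + 29.07 = 15.9 °C

T_out = 15.9 °C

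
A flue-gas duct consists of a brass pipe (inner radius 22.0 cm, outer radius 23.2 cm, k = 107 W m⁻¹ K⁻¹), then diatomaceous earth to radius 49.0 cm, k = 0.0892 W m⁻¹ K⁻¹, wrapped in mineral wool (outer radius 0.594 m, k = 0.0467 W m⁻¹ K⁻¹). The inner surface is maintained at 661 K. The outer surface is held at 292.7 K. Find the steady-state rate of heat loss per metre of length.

Series thermal resistances, inner to outer:
  R'_brass = ln(0.232/0.220)/(2πk) = 0.05311/(2π·107) = 7.900×10^-5 m·K/W
  R'_diatomaceous earth = ln(0.490/0.232)/(2πk) = 0.7477/(2π·0.0892) = 1.334 m·K/W
  R'_mineral wool = ln(0.594/0.490)/(2πk) = 0.1925/(2π·0.0467) = 0.6560 m·K/W
ΣR = 7.900×10^-5 + 1.334 + 0.6560 = 1.990 m·K/W
Q' = ΔT/ΣR = (661 K − 292.7 K)/1.990 = 185 W/m

Q' = 185 W/m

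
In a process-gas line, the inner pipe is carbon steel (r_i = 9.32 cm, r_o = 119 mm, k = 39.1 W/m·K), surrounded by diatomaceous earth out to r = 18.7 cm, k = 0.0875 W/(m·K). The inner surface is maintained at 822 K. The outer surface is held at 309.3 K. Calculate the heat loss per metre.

Q' = 623 W/m

Treat each layer as a resistance in series:
  R'_carbon steel = ln(0.119/0.0932)/(2πk) = 0.2444/(2π·39.1) = 9.947×10^-4 m·K/W
  R'_diatomaceous earth = ln(0.187/0.119)/(2πk) = 0.4520/(2π·0.0875) = 0.8221 m·K/W
ΣR = 9.947×10^-4 + 0.8221 = 0.8231 m·K/W
Q' = ΔT/ΣR = (822 K − 309.3 K)/0.8231 = 623 W/m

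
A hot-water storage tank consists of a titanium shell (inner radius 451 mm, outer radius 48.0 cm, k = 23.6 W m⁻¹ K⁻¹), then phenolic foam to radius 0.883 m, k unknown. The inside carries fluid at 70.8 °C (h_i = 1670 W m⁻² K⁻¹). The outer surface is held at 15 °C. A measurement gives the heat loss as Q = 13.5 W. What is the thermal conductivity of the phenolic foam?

k = 0.0183 W/m·K

ΣR = ΔT/Q = |70.8 − 15|/13.5 = 4.133 K/W
Known resistances:
  R_conv,in = 1/(4πr²h) = 1/(4π·0.451²·1670) = 2.343×10^-4 K/W
  R_titanium = (1/0.451 − 1/0.480)/(4πk) = 0.1340/(4π·23.6) = 4.517×10^-4 K/W
R_phenolic foam = ΣR − ΣR_known = 4.133 − 6.860×10^-4 = 4.132 K/W
(1/r₁−1/r₂)/(4πk) = 4.132 ⇒ k = 0.9508/(4π·4.132) = 0.0183 W/m·K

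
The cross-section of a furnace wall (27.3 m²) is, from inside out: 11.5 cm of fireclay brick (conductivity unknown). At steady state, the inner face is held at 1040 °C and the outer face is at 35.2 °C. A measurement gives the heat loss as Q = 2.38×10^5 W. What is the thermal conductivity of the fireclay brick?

ΣR = ΔT/Q = |1040 − 35.2|/2.38×10^5 = 0.004222 K/W
L/(kA) = 0.004222 ⇒ k = 0.115/(0.004222·27.3) = 0.998 W/m·K

k = 0.998 W/m·K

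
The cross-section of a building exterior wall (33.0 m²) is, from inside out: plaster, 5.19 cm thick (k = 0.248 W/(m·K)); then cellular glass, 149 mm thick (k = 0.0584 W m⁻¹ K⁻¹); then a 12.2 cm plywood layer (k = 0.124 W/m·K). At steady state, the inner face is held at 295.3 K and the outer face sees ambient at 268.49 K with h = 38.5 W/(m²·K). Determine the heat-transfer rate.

Q = 235 W

Resistance network (inner→outer):
  R_plaster = L/(kA) = 0.0519/(0.248·33.0) = 0.006342 K/W
  R_cellular glass = L/(kA) = 0.149/(0.0584·33.0) = 0.07731 K/W
  R_plywood = L/(kA) = 0.122/(0.124·33.0) = 0.02981 K/W
  R_conv,out = 1/(hA) = 1/(38.5·33.0) = 7.871×10^-4 K/W
ΣR = 0.006342 + 0.07731 + 0.02981 + 7.871×10^-4 = 0.1142 K/W
Q = ΔT/ΣR = (295.3 K − 268.49 K)/0.1142 = 235 W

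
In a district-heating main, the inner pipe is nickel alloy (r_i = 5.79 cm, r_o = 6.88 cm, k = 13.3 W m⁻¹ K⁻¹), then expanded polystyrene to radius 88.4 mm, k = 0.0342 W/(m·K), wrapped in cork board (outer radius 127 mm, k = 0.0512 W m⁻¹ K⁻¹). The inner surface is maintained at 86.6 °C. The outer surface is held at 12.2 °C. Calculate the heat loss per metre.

Q' = 32.4 W/m

Resistance network (inner→outer):
  R'_nickel alloy = ln(0.0688/0.0579)/(2πk) = 0.1725/(2π·13.3) = 0.002064 m·K/W
  R'_expanded polystyrene = ln(0.0884/0.0688)/(2πk) = 0.2507/(2π·0.0342) = 1.167 m·K/W
  R'_cork board = ln(0.127/0.0884)/(2πk) = 0.3623/(2π·0.0512) = 1.126 m·K/W
ΣR = 0.002064 + 1.167 + 1.126 = 2.295 m·K/W
Q' = ΔT/ΣR = (86.6 °C − 12.2 °C)/2.295 = 32.4 W/m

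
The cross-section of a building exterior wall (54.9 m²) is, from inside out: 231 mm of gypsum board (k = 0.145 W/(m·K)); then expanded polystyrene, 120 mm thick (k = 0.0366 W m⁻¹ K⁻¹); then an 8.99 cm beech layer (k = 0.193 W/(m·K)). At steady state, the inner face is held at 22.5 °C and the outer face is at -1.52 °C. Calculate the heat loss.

Q = 247 W

Treat each layer as a resistance in series:
  R_gypsum board = L/(kA) = 0.231/(0.145·54.9) = 0.02902 K/W
  R_expanded polystyrene = L/(kA) = 0.120/(0.0366·54.9) = 0.05972 K/W
  R_beech = L/(kA) = 0.0899/(0.193·54.9) = 0.008485 K/W
ΣR = 0.02902 + 0.05972 + 0.008485 = 0.09723 K/W
Q = ΔT/ΣR = (22.5 °C − -1.52 °C)/0.09723 = 247 W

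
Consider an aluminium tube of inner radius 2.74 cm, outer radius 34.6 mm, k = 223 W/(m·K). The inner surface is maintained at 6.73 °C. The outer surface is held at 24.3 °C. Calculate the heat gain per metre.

Q' = 2πk·ΔT/ln(r₂/r₁) = 2π × 223 × 17.57 / ln(0.0346/0.0274) = 1.06×10^5 W/m

Q' = 106 kW/m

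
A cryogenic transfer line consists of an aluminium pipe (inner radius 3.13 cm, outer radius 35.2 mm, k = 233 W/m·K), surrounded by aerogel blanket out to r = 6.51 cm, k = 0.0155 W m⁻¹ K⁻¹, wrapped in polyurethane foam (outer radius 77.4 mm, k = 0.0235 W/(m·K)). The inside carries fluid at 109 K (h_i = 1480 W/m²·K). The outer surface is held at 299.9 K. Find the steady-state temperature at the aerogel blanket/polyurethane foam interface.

Resistance network (inner→outer):
  R'_conv,in = 1/(2πr h) = 1/(2π·0.0313·1480) = 0.003436 m·K/W
  R'_aluminium = ln(0.0352/0.0313)/(2πk) = 0.1174/(2π·233) = 8.021×10^-5 m·K/W
  R'_aerogel blanket = ln(0.0651/0.0352)/(2πk) = 0.6149/(2π·0.0155) = 6.314 m·K/W
  R'_polyurethane foam = ln(0.0774/0.0651)/(2πk) = 0.1731/(2π·0.0235) = 1.172 m·K/W
ΣR = 0.003436 + 8.021×10^-5 + 6.314 + 1.172 = 7.490 m·K/W
Q' = ΔT/ΣR = (109 K − 299.9 K)/7.490 = -25.49 W/m
From the inner boundary to the aerogel blanket/polyurethane foam interface, ΣR_partial = 6.318 m·K/W.
T_interface = T_in − Q'·ΣR_partial = 109 K − (-25.49)(6.318) = 270.0 K

T = 270.0 K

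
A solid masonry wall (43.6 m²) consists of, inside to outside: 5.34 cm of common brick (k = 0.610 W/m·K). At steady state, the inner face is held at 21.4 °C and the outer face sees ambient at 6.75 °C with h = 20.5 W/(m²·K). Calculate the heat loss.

Resistance network (inner→outer):
  R_common brick = L/(kA) = 0.0534/(0.610·43.6) = 0.002008 K/W
  R_conv,out = 1/(hA) = 1/(20.5·43.6) = 0.001119 K/W
ΣR = 0.002008 + 0.001119 = 0.003127 K/W
Q = ΔT/ΣR = (21.4 °C − 6.75 °C)/0.003127 = 4690 W

Q = 4.69 kW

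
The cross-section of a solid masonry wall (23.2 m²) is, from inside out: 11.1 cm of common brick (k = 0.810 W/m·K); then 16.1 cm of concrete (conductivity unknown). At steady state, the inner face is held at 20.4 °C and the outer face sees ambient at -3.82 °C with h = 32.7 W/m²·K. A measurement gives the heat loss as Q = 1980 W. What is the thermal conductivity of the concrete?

ΣR = ΔT/Q = |20.4 − -3.82|/1980 = 0.01223 K/W
Known resistances:
  R_common brick = L/(kA) = 0.111/(0.810·23.2) = 0.005907 K/W
  R_conv,out = 1/(hA) = 1/(32.7·23.2) = 0.001318 K/W
R_concrete = ΣR − ΣR_known = 0.01223 − 0.007225 = 0.005005 K/W
L/(kA) = 0.005005 ⇒ k = 0.161/(0.005005·23.2) = 1.39 W/m·K

k = 1.39 W/m·K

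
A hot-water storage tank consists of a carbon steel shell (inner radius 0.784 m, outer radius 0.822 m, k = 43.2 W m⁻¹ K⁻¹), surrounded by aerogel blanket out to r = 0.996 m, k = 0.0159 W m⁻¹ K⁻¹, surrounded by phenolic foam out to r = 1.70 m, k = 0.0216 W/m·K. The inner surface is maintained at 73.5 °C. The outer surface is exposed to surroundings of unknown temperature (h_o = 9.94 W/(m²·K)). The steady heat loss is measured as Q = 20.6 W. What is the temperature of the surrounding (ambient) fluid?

Series resistances:
  R_carbon steel = (1/0.784 − 1/0.822)/(4πk) = 0.05897/(4π·43.2) = 1.086×10^-4 K/W
  R_aerogel blanket = (1/0.822 − 1/0.996)/(4πk) = 0.2125/(4π·0.0159) = 1.064 K/W
  R_phenolic foam = (1/0.996 − 1/1.70)/(4πk) = 0.4158/(4π·0.0216) = 1.532 K/W
  R_conv,out = 1/(4πr²h) = 1/(4π·1.70²·9.94) = 0.002770 K/W
ΣR = 2.598 K/W
ΔT = Q·ΣR = 20.6 × 2.598 = 53.52 K
Heat flows outward, so T_out = T_in − ΔT = 73.5 − 53.52 = 20.0 °C

T_out = 20.0 °C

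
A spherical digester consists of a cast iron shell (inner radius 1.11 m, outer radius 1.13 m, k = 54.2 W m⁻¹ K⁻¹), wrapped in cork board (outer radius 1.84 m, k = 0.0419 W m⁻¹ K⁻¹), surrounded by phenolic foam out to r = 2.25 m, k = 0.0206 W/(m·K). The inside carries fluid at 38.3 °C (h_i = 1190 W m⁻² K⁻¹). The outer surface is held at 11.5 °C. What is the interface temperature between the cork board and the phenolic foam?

Resistance network (inner→outer):
  R_conv,in = 1/(4πr²h) = 1/(4π·1.11²·1190) = 5.427×10^-5 K/W
  R_cast iron = (1/1.11 − 1/1.13)/(4πk) = 0.01595/(4π·54.2) = 2.341×10^-5 K/W
  R_cork board = (1/1.13 − 1/1.84)/(4πk) = 0.3415/(4π·0.0419) = 0.6485 K/W
  R_phenolic foam = (1/1.84 − 1/2.25)/(4πk) = 0.09903/(4π·0.0206) = 0.3826 K/W
ΣR = 5.427×10^-5 + 2.341×10^-5 + 0.6485 + 0.3826 = 1.031 K/W
Q = ΔT/ΣR = (38.3 °C − 11.5 °C)/1.031 = 25.99 W
From the inner boundary to the cork board/phenolic foam interface, ΣR_partial = 0.6486 K/W.
T_interface = T_in − Q·ΣR_partial = 38.3 °C − (25.99)(0.6486) = 21.4 °C

T = 21.4 °C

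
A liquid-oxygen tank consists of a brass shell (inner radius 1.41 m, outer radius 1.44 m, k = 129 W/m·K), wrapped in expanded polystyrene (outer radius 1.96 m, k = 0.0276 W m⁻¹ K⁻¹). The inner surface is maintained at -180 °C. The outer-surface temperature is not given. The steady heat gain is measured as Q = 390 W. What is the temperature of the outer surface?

Sum the resistances:
  R_brass = (1/1.41 − 1/1.44)/(4πk) = 0.01478/(4π·129) = 9.115×10^-6 K/W
  R_expanded polystyrene = (1/1.44 − 1/1.96)/(4πk) = 0.1842/(4π·0.0276) = 0.5312 K/W
ΣR = 0.5312 K/W
ΔT = Q·ΣR = 390 × 0.5312 = 207.2 K
Heat flows inward, so T_out = T_in + ΔT = -180 + 207.2 = 27.2 °C

T_out = 27.2 °C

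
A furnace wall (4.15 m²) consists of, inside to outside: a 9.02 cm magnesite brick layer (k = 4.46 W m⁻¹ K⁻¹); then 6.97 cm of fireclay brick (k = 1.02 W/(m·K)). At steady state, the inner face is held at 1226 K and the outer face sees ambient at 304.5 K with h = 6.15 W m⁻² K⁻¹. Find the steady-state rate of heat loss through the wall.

Series thermal resistances, inner to outer:
  R_magnesite brick = L/(kA) = 0.0902/(4.46·4.15) = 0.004873 K/W
  R_fireclay brick = L/(kA) = 0.0697/(1.02·4.15) = 0.01647 K/W
  R_conv,out = 1/(hA) = 1/(6.15·4.15) = 0.03918 K/W
ΣR = 0.004873 + 0.01647 + 0.03918 = 0.06052 K/W
Q = ΔT/ΣR = (1226 K − 304.5 K)/0.06052 = 15200 W

Q = 15.2 kW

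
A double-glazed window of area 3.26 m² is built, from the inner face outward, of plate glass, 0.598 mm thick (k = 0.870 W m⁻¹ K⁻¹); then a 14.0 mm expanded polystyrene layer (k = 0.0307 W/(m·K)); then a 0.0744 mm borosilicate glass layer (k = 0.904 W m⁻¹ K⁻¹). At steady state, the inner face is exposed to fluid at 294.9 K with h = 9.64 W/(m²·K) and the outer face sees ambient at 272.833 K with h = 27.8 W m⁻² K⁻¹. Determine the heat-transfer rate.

Series thermal resistances, inner to outer:
  R_conv,in = 1/(hA) = 1/(9.64·3.26) = 0.03182 K/W
  R_plate glass = L/(kA) = 5.98×10^-4/(0.870·3.26) = 2.108×10^-4 K/W
  R_expanded polystyrene = L/(kA) = 0.0140/(0.0307·3.26) = 0.1399 K/W
  R_borosilicate glass = L/(kA) = 7.44×10^-5/(0.904·3.26) = 2.525×10^-5 K/W
  R_conv,out = 1/(hA) = 1/(27.8·3.26) = 0.01103 K/W
ΣR = 0.03182 + 2.108×10^-4 + 0.1399 + 2.525×10^-5 + 0.01103 = 0.1830 K/W
Q = ΔT/ΣR = (294.9 K − 272.833 K)/0.1830 = 121 W

Q = 121 W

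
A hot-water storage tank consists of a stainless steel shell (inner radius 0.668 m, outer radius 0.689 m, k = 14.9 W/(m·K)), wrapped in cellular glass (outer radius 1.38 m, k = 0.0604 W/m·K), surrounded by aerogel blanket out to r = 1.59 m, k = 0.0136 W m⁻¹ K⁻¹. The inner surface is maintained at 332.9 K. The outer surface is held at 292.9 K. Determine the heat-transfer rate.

Q = 26.4 W

Resistance network (inner→outer):
  R_stainless steel = (1/0.668 − 1/0.689)/(4πk) = 0.04563/(4π·14.9) = 2.437×10^-4 K/W
  R_cellular glass = (1/0.689 − 1/1.38)/(4πk) = 0.7267/(4π·0.0604) = 0.9575 K/W
  R_aerogel blanket = (1/1.38 − 1/1.59)/(4πk) = 0.09571/(4π·0.0136) = 0.5600 K/W
ΣR = 2.437×10^-4 + 0.9575 + 0.5600 = 1.518 K/W
Q = ΔT/ΣR = (332.9 K − 292.9 K)/1.518 = 26.4 W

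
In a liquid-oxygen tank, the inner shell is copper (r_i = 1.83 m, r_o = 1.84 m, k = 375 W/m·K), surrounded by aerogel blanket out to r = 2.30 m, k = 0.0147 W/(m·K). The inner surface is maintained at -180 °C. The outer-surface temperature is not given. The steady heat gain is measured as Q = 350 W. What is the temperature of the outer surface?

Sum the resistances:
  R_copper = (1/1.83 − 1/1.84)/(4πk) = 0.002970/(4π·375) = 6.302×10^-7 K/W
  R_aerogel blanket = (1/1.84 − 1/2.30)/(4πk) = 0.1087/(4π·0.0147) = 0.5884 K/W
ΣR = 0.5884 K/W
ΔT = Q·ΣR = 350 × 0.5884 = 205.9 K
Heat flows inward, so T_out = T_in + ΔT = -180 + 205.9 = 25.9 °C

T_out = 25.9 °C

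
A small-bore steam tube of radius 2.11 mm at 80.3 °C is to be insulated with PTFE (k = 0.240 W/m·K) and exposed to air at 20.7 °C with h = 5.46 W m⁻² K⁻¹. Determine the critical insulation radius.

r_cr = 4.40 cm

For a cylinder, r_cr = k_ins/h = 0.240/5.46 = 0.0440 m = 4.40 cm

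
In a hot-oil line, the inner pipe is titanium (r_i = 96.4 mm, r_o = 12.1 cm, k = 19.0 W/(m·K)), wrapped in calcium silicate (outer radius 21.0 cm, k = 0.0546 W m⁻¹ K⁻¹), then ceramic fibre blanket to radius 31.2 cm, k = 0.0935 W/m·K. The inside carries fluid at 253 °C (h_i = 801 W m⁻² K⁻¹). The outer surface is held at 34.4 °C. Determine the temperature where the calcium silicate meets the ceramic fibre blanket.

T = 98.9 °C

Resistance network (inner→outer):
  R'_conv,in = 1/(2πr h) = 1/(2π·0.0964·801) = 0.002061 m·K/W
  R'_titanium = ln(0.121/0.0964)/(2πk) = 0.2273/(2π·19.0) = 0.001904 m·K/W
  R'_calcium silicate = ln(0.210/0.121)/(2πk) = 0.5513/(2π·0.0546) = 1.607 m·K/W
  R'_ceramic fibre blanket = ln(0.312/0.210)/(2πk) = 0.3959/(2π·0.0935) = 0.6739 m·K/W
ΣR = 0.002061 + 0.001904 + 1.607 + 0.6739 = 2.285 m·K/W
Q' = ΔT/ΣR = (253 °C − 34.4 °C)/2.285 = 95.67 W/m
From the inner boundary to the calcium silicate/ceramic fibre blanket interface, ΣR_partial = 1.611 m·K/W.
T_interface = T_in − Q'·ΣR_partial = 253 °C − (95.67)(1.611) = 98.9 °C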